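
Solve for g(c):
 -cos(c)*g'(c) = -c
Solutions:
 g(c) = C1 + Integral(c/cos(c), c)


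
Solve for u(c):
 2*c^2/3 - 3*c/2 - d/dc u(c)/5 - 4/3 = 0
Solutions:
 u(c) = C1 + 10*c^3/9 - 15*c^2/4 - 20*c/3


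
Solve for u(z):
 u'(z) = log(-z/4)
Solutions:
 u(z) = C1 + z*log(-z) + z*(-2*log(2) - 1)


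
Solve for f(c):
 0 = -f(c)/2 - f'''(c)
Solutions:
 f(c) = C3*exp(-2^(2/3)*c/2) + (C1*sin(2^(2/3)*sqrt(3)*c/4) + C2*cos(2^(2/3)*sqrt(3)*c/4))*exp(2^(2/3)*c/4)


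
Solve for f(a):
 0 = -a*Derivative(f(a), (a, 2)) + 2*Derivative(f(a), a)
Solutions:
 f(a) = C1 + C2*a^3


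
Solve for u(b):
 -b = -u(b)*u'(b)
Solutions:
 u(b) = -sqrt(C1 + b^2)
 u(b) = sqrt(C1 + b^2)


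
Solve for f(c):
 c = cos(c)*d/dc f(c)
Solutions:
 f(c) = C1 + Integral(c/cos(c), c)


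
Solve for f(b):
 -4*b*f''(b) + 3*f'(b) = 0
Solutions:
 f(b) = C1 + C2*b^(7/4)


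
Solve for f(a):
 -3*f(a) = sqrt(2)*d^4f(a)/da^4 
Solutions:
 f(a) = (C1*sin(2^(3/8)*3^(1/4)*a/2) + C2*cos(2^(3/8)*3^(1/4)*a/2))*exp(-2^(3/8)*3^(1/4)*a/2) + (C3*sin(2^(3/8)*3^(1/4)*a/2) + C4*cos(2^(3/8)*3^(1/4)*a/2))*exp(2^(3/8)*3^(1/4)*a/2)


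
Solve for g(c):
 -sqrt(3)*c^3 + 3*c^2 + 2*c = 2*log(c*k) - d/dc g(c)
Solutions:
 g(c) = C1 + sqrt(3)*c^4/4 - c^3 - c^2 + 2*c*log(c*k) - 2*c


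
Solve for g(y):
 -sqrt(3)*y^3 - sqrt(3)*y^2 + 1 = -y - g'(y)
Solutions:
 g(y) = C1 + sqrt(3)*y^4/4 + sqrt(3)*y^3/3 - y^2/2 - y


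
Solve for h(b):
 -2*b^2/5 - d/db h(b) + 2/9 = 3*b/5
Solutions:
 h(b) = C1 - 2*b^3/15 - 3*b^2/10 + 2*b/9


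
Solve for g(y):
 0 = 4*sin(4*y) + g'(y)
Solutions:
 g(y) = C1 + cos(4*y)


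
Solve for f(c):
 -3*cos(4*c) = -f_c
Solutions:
 f(c) = C1 + 3*sin(4*c)/4


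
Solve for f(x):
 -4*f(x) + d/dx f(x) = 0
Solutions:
 f(x) = C1*exp(4*x)


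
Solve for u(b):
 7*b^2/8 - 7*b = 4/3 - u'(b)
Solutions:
 u(b) = C1 - 7*b^3/24 + 7*b^2/2 + 4*b/3


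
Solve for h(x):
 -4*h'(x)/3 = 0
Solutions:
 h(x) = C1


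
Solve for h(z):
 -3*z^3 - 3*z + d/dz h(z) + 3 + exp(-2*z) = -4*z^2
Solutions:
 h(z) = C1 + 3*z^4/4 - 4*z^3/3 + 3*z^2/2 - 3*z + exp(-2*z)/2


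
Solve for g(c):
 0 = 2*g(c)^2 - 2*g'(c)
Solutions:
 g(c) = -1/(C1 + c)


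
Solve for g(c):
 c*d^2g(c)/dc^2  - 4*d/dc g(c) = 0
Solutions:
 g(c) = C1 + C2*c^5


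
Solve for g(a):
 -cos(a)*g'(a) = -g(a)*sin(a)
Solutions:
 g(a) = C1/cos(a)


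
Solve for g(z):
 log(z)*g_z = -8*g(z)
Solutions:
 g(z) = C1*exp(-8*li(z))


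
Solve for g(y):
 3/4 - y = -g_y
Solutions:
 g(y) = C1 + y^2/2 - 3*y/4


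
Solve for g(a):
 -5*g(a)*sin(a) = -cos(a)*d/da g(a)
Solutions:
 g(a) = C1/cos(a)^5


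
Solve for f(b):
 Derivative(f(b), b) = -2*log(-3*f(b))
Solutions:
 Integral(1/(log(-_y) + log(3)), (_y, f(b)))/2 = C1 - b


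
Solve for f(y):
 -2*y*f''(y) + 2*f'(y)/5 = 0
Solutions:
 f(y) = C1 + C2*y^(6/5)


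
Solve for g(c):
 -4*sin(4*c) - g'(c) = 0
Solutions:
 g(c) = C1 + cos(4*c)


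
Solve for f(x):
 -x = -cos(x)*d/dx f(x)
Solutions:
 f(x) = C1 + Integral(x/cos(x), x)


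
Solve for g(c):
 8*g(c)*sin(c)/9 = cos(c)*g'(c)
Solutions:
 g(c) = C1/cos(c)^(8/9)


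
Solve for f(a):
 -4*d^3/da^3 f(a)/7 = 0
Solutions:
 f(a) = C1 + C2*a + C3*a^2


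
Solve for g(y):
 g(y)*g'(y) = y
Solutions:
 g(y) = -sqrt(C1 + y^2)
 g(y) = sqrt(C1 + y^2)


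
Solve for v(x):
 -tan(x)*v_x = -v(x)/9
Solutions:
 v(x) = C1*sin(x)^(1/9)


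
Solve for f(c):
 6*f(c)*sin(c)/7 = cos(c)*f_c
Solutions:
 f(c) = C1/cos(c)^(6/7)


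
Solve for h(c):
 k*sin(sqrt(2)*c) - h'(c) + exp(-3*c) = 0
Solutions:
 h(c) = C1 - sqrt(2)*k*cos(sqrt(2)*c)/2 - exp(-3*c)/3


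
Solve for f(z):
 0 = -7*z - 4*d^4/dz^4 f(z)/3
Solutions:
 f(z) = C1 + C2*z + C3*z^2 + C4*z^3 - 7*z^5/160


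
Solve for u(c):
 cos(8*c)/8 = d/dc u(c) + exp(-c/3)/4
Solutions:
 u(c) = C1 + sin(8*c)/64 + 3*exp(-c/3)/4


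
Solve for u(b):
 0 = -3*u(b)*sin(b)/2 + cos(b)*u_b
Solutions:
 u(b) = C1/cos(b)^(3/2)


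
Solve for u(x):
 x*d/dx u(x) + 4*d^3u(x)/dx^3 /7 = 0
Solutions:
 u(x) = C1 + Integral(C2*airyai(-14^(1/3)*x/2) + C3*airybi(-14^(1/3)*x/2), x)


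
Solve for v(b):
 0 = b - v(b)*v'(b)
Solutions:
 v(b) = -sqrt(C1 + b^2)
 v(b) = sqrt(C1 + b^2)


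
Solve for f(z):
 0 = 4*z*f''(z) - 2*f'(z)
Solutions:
 f(z) = C1 + C2*z^(3/2)


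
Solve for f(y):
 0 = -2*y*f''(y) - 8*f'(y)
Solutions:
 f(y) = C1 + C2/y^3


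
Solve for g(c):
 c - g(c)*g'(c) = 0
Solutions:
 g(c) = -sqrt(C1 + c^2)
 g(c) = sqrt(C1 + c^2)


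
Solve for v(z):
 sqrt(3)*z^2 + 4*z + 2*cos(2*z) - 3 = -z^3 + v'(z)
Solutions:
 v(z) = C1 + z^4/4 + sqrt(3)*z^3/3 + 2*z^2 - 3*z + sin(2*z)


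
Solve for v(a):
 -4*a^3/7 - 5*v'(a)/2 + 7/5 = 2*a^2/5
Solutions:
 v(a) = C1 - 2*a^4/35 - 4*a^3/75 + 14*a/25


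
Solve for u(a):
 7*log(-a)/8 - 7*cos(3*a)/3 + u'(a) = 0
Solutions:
 u(a) = C1 - 7*a*log(-a)/8 + 7*a/8 + 7*sin(3*a)/9


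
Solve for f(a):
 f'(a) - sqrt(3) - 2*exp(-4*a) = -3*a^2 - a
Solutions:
 f(a) = C1 - a^3 - a^2/2 + sqrt(3)*a - exp(-4*a)/2


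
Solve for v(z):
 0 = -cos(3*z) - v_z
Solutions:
 v(z) = C1 - sin(3*z)/3


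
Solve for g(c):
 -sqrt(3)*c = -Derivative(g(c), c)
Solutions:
 g(c) = C1 + sqrt(3)*c^2/2


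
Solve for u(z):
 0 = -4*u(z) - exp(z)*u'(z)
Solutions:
 u(z) = C1*exp(4*exp(-z))


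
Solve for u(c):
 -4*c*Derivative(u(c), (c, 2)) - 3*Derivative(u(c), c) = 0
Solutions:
 u(c) = C1 + C2*c^(1/4)


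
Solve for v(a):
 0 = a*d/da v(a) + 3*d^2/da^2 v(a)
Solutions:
 v(a) = C1 + C2*erf(sqrt(6)*a/6)


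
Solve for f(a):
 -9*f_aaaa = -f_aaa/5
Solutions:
 f(a) = C1 + C2*a + C3*a^2 + C4*exp(a/45)


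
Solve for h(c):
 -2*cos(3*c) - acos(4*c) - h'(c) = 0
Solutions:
 h(c) = C1 - c*acos(4*c) + sqrt(1 - 16*c^2)/4 - 2*sin(3*c)/3


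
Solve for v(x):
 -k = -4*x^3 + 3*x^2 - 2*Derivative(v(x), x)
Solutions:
 v(x) = C1 + k*x/2 - x^4/2 + x^3/2


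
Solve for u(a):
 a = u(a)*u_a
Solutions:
 u(a) = -sqrt(C1 + a^2)
 u(a) = sqrt(C1 + a^2)


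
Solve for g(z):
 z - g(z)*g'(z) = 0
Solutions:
 g(z) = -sqrt(C1 + z^2)
 g(z) = sqrt(C1 + z^2)


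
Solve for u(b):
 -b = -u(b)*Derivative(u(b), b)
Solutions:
 u(b) = -sqrt(C1 + b^2)
 u(b) = sqrt(C1 + b^2)


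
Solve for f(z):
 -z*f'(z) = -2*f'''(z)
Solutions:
 f(z) = C1 + Integral(C2*airyai(2^(2/3)*z/2) + C3*airybi(2^(2/3)*z/2), z)


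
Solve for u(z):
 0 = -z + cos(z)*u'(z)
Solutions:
 u(z) = C1 + Integral(z/cos(z), z)


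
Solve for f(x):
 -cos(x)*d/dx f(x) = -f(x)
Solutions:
 f(x) = C1*sqrt(sin(x) + 1)/sqrt(sin(x) - 1)


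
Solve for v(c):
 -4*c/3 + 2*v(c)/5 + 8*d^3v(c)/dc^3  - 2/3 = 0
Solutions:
 v(c) = C3*exp(-50^(1/3)*c/10) + 10*c/3 + (C1*sin(sqrt(3)*50^(1/3)*c/20) + C2*cos(sqrt(3)*50^(1/3)*c/20))*exp(50^(1/3)*c/20) + 5/3


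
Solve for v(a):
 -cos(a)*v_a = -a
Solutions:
 v(a) = C1 + Integral(a/cos(a), a)


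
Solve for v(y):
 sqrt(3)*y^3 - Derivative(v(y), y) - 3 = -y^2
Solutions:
 v(y) = C1 + sqrt(3)*y^4/4 + y^3/3 - 3*y


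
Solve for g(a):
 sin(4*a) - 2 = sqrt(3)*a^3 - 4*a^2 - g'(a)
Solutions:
 g(a) = C1 + sqrt(3)*a^4/4 - 4*a^3/3 + 2*a + cos(4*a)/4


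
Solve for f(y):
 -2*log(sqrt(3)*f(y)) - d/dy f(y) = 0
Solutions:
 Integral(1/(2*log(_y) + log(3)), (_y, f(y))) = C1 - y


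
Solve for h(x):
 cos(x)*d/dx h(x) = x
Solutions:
 h(x) = C1 + Integral(x/cos(x), x)


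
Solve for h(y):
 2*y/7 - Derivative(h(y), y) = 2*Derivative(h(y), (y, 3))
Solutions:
 h(y) = C1 + C2*sin(sqrt(2)*y/2) + C3*cos(sqrt(2)*y/2) + y^2/7


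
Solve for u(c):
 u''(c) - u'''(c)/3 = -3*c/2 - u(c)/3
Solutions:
 u(c) = C1*exp(c*(-2^(2/3)*(sqrt(5) + 3)^(1/3)/4 - 2^(1/3)/(2*(sqrt(5) + 3)^(1/3)) + 1))*sin(2^(1/3)*sqrt(3)*c*(-2^(1/3)*(sqrt(5) + 3)^(1/3) + 2/(sqrt(5) + 3)^(1/3))/4) + C2*exp(c*(-2^(2/3)*(sqrt(5) + 3)^(1/3)/4 - 2^(1/3)/(2*(sqrt(5) + 3)^(1/3)) + 1))*cos(2^(1/3)*sqrt(3)*c*(-2^(1/3)*(sqrt(5) + 3)^(1/3) + 2/(sqrt(5) + 3)^(1/3))/4) + C3*exp(c*(2^(1/3)/(sqrt(5) + 3)^(1/3) + 1 + 2^(2/3)*(sqrt(5) + 3)^(1/3)/2)) - 9*c/2


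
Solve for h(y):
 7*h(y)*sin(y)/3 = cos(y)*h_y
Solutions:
 h(y) = C1/cos(y)^(7/3)


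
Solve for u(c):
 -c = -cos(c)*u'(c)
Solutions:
 u(c) = C1 + Integral(c/cos(c), c)


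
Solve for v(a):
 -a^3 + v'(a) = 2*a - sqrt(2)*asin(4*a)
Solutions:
 v(a) = C1 + a^4/4 + a^2 - sqrt(2)*(a*asin(4*a) + sqrt(1 - 16*a^2)/4)


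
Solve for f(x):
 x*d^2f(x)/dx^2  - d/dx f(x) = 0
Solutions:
 f(x) = C1 + C2*x^2


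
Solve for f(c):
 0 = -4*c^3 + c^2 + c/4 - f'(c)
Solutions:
 f(c) = C1 - c^4 + c^3/3 + c^2/8


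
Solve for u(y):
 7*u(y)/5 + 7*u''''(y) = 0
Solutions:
 u(y) = (C1*sin(sqrt(2)*5^(3/4)*y/10) + C2*cos(sqrt(2)*5^(3/4)*y/10))*exp(-sqrt(2)*5^(3/4)*y/10) + (C3*sin(sqrt(2)*5^(3/4)*y/10) + C4*cos(sqrt(2)*5^(3/4)*y/10))*exp(sqrt(2)*5^(3/4)*y/10)


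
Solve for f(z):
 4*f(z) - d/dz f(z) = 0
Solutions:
 f(z) = C1*exp(4*z)


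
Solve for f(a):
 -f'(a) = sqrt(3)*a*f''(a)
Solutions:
 f(a) = C1 + C2*a^(1 - sqrt(3)/3)


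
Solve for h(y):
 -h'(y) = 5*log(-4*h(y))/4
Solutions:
 4*Integral(1/(log(-_y) + 2*log(2)), (_y, h(y)))/5 = C1 - y


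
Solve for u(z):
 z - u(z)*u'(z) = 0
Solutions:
 u(z) = -sqrt(C1 + z^2)
 u(z) = sqrt(C1 + z^2)


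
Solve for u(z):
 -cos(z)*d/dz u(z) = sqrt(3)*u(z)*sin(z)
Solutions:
 u(z) = C1*cos(z)^(sqrt(3))


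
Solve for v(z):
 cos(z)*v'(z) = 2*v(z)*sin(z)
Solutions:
 v(z) = C1/cos(z)^2


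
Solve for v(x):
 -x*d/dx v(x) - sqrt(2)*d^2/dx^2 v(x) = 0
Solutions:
 v(x) = C1 + C2*erf(2^(1/4)*x/2)


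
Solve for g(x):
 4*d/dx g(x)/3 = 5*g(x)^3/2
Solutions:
 g(x) = -2*sqrt(-1/(C1 + 15*x))
 g(x) = 2*sqrt(-1/(C1 + 15*x))


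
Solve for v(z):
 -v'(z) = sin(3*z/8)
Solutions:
 v(z) = C1 + 8*cos(3*z/8)/3


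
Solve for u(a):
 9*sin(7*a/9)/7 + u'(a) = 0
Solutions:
 u(a) = C1 + 81*cos(7*a/9)/49


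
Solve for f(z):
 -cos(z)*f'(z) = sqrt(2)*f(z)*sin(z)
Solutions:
 f(z) = C1*cos(z)^(sqrt(2))


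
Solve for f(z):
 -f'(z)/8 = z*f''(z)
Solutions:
 f(z) = C1 + C2*z^(7/8)


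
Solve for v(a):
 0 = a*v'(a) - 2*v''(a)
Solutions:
 v(a) = C1 + C2*erfi(a/2)


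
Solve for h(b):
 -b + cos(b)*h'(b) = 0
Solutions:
 h(b) = C1 + Integral(b/cos(b), b)


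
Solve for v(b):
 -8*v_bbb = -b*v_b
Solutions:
 v(b) = C1 + Integral(C2*airyai(b/2) + C3*airybi(b/2), b)


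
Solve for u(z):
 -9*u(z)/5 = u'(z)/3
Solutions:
 u(z) = C1*exp(-27*z/5)


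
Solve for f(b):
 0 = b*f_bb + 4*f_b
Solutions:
 f(b) = C1 + C2/b^3


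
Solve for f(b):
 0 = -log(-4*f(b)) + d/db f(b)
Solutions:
 -Integral(1/(log(-_y) + 2*log(2)), (_y, f(b))) = C1 - b


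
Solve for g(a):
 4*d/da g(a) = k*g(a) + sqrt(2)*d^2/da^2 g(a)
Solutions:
 g(a) = C1*exp(sqrt(2)*a*(1 - sqrt(-sqrt(2)*k + 4)/2)) + C2*exp(sqrt(2)*a*(sqrt(-sqrt(2)*k + 4)/2 + 1))


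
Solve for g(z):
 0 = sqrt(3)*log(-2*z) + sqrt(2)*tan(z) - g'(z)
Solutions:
 g(z) = C1 + sqrt(3)*z*(log(-z) - 1) + sqrt(3)*z*log(2) - sqrt(2)*log(cos(z))


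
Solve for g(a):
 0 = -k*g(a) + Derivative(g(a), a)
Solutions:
 g(a) = C1*exp(a*k)


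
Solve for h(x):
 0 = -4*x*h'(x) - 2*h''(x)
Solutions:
 h(x) = C1 + C2*erf(x)


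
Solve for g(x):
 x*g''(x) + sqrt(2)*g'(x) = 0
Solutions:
 g(x) = C1 + C2*x^(1 - sqrt(2))


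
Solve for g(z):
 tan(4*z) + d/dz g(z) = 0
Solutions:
 g(z) = C1 + log(cos(4*z))/4


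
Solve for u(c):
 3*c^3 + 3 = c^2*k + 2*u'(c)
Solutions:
 u(c) = C1 + 3*c^4/8 - c^3*k/6 + 3*c/2


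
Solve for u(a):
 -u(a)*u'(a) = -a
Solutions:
 u(a) = -sqrt(C1 + a^2)
 u(a) = sqrt(C1 + a^2)


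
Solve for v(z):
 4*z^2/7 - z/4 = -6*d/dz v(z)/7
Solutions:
 v(z) = C1 - 2*z^3/9 + 7*z^2/48


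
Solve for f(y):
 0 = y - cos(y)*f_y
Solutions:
 f(y) = C1 + Integral(y/cos(y), y)


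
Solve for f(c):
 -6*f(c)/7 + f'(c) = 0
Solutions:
 f(c) = C1*exp(6*c/7)


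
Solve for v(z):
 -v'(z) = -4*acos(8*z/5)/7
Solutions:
 v(z) = C1 + 4*z*acos(8*z/5)/7 - sqrt(25 - 64*z^2)/14


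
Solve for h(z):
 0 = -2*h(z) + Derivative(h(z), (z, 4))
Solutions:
 h(z) = C1*exp(-2^(1/4)*z) + C2*exp(2^(1/4)*z) + C3*sin(2^(1/4)*z) + C4*cos(2^(1/4)*z)


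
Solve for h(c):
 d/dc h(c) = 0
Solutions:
 h(c) = C1


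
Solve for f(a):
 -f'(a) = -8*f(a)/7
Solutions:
 f(a) = C1*exp(8*a/7)


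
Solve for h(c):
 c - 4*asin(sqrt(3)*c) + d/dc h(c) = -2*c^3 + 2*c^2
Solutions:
 h(c) = C1 - c^4/2 + 2*c^3/3 - c^2/2 + 4*c*asin(sqrt(3)*c) + 4*sqrt(3)*sqrt(1 - 3*c^2)/3


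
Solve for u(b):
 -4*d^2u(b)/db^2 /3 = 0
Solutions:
 u(b) = C1 + C2*b


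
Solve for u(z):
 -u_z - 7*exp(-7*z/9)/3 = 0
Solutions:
 u(z) = C1 + 3*exp(-7*z/9)


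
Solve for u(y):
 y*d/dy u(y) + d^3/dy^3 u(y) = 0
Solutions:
 u(y) = C1 + Integral(C2*airyai(-y) + C3*airybi(-y), y)


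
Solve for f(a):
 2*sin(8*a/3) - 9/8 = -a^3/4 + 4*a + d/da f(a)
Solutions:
 f(a) = C1 + a^4/16 - 2*a^2 - 9*a/8 - 3*cos(8*a/3)/4


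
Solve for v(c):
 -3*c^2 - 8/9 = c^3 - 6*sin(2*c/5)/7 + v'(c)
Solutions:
 v(c) = C1 - c^4/4 - c^3 - 8*c/9 - 15*cos(2*c/5)/7


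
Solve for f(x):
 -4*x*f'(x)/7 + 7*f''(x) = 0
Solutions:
 f(x) = C1 + C2*erfi(sqrt(2)*x/7)


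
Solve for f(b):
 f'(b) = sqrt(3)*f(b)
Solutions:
 f(b) = C1*exp(sqrt(3)*b)


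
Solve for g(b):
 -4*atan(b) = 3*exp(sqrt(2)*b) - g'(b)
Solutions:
 g(b) = C1 + 4*b*atan(b) + 3*sqrt(2)*exp(sqrt(2)*b)/2 - 2*log(b^2 + 1)


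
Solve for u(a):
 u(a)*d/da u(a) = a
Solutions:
 u(a) = -sqrt(C1 + a^2)
 u(a) = sqrt(C1 + a^2)


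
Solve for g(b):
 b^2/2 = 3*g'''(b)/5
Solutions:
 g(b) = C1 + C2*b + C3*b^2 + b^5/72


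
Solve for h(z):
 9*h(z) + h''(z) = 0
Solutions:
 h(z) = C1*sin(3*z) + C2*cos(3*z)


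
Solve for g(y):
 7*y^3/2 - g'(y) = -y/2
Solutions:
 g(y) = C1 + 7*y^4/8 + y^2/4


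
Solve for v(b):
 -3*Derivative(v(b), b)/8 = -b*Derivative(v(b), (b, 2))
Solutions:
 v(b) = C1 + C2*b^(11/8)


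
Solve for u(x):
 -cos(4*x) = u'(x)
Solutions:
 u(x) = C1 - sin(4*x)/4


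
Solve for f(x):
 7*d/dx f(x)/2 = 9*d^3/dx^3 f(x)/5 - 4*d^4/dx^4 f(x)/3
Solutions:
 f(x) = C1 + C2*exp(x*(27*3^(2/3)/(10*sqrt(105490) + 3257)^(1/3) + 18 + 3^(1/3)*(10*sqrt(105490) + 3257)^(1/3))/40)*sin(3^(1/6)*x*(-3^(2/3)*(10*sqrt(105490) + 3257)^(1/3) + 81/(10*sqrt(105490) + 3257)^(1/3))/40) + C3*exp(x*(27*3^(2/3)/(10*sqrt(105490) + 3257)^(1/3) + 18 + 3^(1/3)*(10*sqrt(105490) + 3257)^(1/3))/40)*cos(3^(1/6)*x*(-3^(2/3)*(10*sqrt(105490) + 3257)^(1/3) + 81/(10*sqrt(105490) + 3257)^(1/3))/40) + C4*exp(x*(-3^(1/3)*(10*sqrt(105490) + 3257)^(1/3) - 27*3^(2/3)/(10*sqrt(105490) + 3257)^(1/3) + 9)/20)


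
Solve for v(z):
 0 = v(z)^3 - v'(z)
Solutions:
 v(z) = -sqrt(2)*sqrt(-1/(C1 + z))/2
 v(z) = sqrt(2)*sqrt(-1/(C1 + z))/2


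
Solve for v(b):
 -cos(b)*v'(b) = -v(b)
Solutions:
 v(b) = C1*sqrt(sin(b) + 1)/sqrt(sin(b) - 1)


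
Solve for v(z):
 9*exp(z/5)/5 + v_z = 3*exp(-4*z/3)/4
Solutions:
 v(z) = C1 - 9*exp(z/5) - 9*exp(-4*z/3)/16


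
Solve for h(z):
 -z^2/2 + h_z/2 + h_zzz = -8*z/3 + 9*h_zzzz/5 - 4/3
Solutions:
 h(z) = C1 + C2*exp(z*(-10^(1/3)*(27*sqrt(7161) + 2287)^(1/3) - 10*10^(2/3)/(27*sqrt(7161) + 2287)^(1/3) + 20)/108)*sin(10^(1/3)*sqrt(3)*z*(-(27*sqrt(7161) + 2287)^(1/3) + 10*10^(1/3)/(27*sqrt(7161) + 2287)^(1/3))/108) + C3*exp(z*(-10^(1/3)*(27*sqrt(7161) + 2287)^(1/3) - 10*10^(2/3)/(27*sqrt(7161) + 2287)^(1/3) + 20)/108)*cos(10^(1/3)*sqrt(3)*z*(-(27*sqrt(7161) + 2287)^(1/3) + 10*10^(1/3)/(27*sqrt(7161) + 2287)^(1/3))/108) + C4*exp(z*(10*10^(2/3)/(27*sqrt(7161) + 2287)^(1/3) + 10 + 10^(1/3)*(27*sqrt(7161) + 2287)^(1/3))/54) + z^3/3 - 8*z^2/3 - 20*z/3


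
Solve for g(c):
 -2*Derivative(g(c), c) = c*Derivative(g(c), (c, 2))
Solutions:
 g(c) = C1 + C2/c


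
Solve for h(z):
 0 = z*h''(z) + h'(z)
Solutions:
 h(z) = C1 + C2*log(z)


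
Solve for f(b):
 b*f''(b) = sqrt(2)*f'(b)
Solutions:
 f(b) = C1 + C2*b^(1 + sqrt(2))


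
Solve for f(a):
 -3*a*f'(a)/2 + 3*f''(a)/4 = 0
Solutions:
 f(a) = C1 + C2*erfi(a)


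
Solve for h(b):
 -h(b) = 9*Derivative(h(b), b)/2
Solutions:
 h(b) = C1*exp(-2*b/9)


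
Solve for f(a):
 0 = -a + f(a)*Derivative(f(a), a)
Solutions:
 f(a) = -sqrt(C1 + a^2)
 f(a) = sqrt(C1 + a^2)


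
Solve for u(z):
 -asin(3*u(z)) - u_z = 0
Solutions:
 Integral(1/asin(3*_y), (_y, u(z))) = C1 - z


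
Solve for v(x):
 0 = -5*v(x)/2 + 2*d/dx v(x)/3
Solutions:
 v(x) = C1*exp(15*x/4)


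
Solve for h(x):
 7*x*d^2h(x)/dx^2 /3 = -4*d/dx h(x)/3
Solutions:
 h(x) = C1 + C2*x^(3/7)


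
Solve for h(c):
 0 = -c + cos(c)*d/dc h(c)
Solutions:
 h(c) = C1 + Integral(c/cos(c), c)


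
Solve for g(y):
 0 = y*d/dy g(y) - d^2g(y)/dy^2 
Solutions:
 g(y) = C1 + C2*erfi(sqrt(2)*y/2)


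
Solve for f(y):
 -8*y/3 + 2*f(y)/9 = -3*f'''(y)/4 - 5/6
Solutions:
 f(y) = C3*exp(-2*y/3) + 12*y + (C1*sin(sqrt(3)*y/3) + C2*cos(sqrt(3)*y/3))*exp(y/3) - 15/4


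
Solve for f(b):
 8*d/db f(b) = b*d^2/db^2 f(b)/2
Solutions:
 f(b) = C1 + C2*b^17


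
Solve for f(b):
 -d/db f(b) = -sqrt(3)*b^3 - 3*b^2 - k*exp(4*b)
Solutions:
 f(b) = C1 + sqrt(3)*b^4/4 + b^3 + k*exp(4*b)/4


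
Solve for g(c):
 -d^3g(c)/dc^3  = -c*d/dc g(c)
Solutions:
 g(c) = C1 + Integral(C2*airyai(c) + C3*airybi(c), c)


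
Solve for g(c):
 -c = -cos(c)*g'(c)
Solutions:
 g(c) = C1 + Integral(c/cos(c), c)


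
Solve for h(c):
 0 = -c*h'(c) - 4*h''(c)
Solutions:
 h(c) = C1 + C2*erf(sqrt(2)*c/4)


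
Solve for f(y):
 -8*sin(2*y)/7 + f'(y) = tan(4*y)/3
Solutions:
 f(y) = C1 - log(cos(4*y))/12 - 4*cos(2*y)/7


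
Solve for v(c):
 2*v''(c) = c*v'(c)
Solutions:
 v(c) = C1 + C2*erfi(c/2)


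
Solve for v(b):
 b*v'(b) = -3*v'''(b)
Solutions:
 v(b) = C1 + Integral(C2*airyai(-3^(2/3)*b/3) + C3*airybi(-3^(2/3)*b/3), b)


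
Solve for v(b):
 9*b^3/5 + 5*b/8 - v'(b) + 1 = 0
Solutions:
 v(b) = C1 + 9*b^4/20 + 5*b^2/16 + b


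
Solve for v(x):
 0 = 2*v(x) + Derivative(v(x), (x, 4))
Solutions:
 v(x) = (C1*sin(2^(3/4)*x/2) + C2*cos(2^(3/4)*x/2))*exp(-2^(3/4)*x/2) + (C3*sin(2^(3/4)*x/2) + C4*cos(2^(3/4)*x/2))*exp(2^(3/4)*x/2)


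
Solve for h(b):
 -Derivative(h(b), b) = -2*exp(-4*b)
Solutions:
 h(b) = C1 - exp(-4*b)/2


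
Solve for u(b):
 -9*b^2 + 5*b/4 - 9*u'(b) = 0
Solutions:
 u(b) = C1 - b^3/3 + 5*b^2/72


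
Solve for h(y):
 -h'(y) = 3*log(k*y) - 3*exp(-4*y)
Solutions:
 h(y) = C1 - 3*y*log(k*y) + 3*y - 3*exp(-4*y)/4


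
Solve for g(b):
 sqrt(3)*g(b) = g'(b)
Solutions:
 g(b) = C1*exp(sqrt(3)*b)


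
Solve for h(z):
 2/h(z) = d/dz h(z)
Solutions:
 h(z) = -sqrt(C1 + 4*z)
 h(z) = sqrt(C1 + 4*z)


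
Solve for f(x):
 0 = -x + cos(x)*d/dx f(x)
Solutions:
 f(x) = C1 + Integral(x/cos(x), x)


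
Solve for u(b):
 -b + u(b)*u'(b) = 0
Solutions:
 u(b) = -sqrt(C1 + b^2)
 u(b) = sqrt(C1 + b^2)


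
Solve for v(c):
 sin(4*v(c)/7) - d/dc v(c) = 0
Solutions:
 -c + 7*log(cos(4*v(c)/7) - 1)/8 - 7*log(cos(4*v(c)/7) + 1)/8 = C1


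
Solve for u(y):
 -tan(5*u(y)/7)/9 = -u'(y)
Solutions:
 u(y) = -7*asin(C1*exp(5*y/63))/5 + 7*pi/5
 u(y) = 7*asin(C1*exp(5*y/63))/5


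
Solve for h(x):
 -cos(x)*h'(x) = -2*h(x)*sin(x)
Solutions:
 h(x) = C1/cos(x)^2


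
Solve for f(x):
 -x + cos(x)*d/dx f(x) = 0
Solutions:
 f(x) = C1 + Integral(x/cos(x), x)


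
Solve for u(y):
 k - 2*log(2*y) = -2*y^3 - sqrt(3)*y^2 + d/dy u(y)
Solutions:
 u(y) = C1 + k*y + y^4/2 + sqrt(3)*y^3/3 - 2*y*log(y) - y*log(4) + 2*y


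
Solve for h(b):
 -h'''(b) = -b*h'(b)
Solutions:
 h(b) = C1 + Integral(C2*airyai(b) + C3*airybi(b), b)


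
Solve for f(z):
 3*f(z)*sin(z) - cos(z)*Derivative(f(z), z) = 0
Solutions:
 f(z) = C1/cos(z)^3


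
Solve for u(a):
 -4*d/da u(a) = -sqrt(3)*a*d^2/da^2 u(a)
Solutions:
 u(a) = C1 + C2*a^(1 + 4*sqrt(3)/3)


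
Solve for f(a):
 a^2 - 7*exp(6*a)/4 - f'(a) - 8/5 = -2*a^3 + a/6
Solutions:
 f(a) = C1 + a^4/2 + a^3/3 - a^2/12 - 8*a/5 - 7*exp(6*a)/24


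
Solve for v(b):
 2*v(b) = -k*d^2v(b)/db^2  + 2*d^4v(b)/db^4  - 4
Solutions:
 v(b) = C1*exp(-b*sqrt(k - sqrt(k^2 + 16))/2) + C2*exp(b*sqrt(k - sqrt(k^2 + 16))/2) + C3*exp(-b*sqrt(k + sqrt(k^2 + 16))/2) + C4*exp(b*sqrt(k + sqrt(k^2 + 16))/2) - 2


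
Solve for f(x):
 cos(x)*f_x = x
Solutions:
 f(x) = C1 + Integral(x/cos(x), x)


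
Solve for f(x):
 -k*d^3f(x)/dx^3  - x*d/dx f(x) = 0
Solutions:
 f(x) = C1 + Integral(C2*airyai(x*(-1/k)^(1/3)) + C3*airybi(x*(-1/k)^(1/3)), x)


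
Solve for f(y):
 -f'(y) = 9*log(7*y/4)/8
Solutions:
 f(y) = C1 - 9*y*log(y)/8 - 9*y*log(7)/8 + 9*y/8 + 9*y*log(2)/4


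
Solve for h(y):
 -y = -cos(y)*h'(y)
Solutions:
 h(y) = C1 + Integral(y/cos(y), y)


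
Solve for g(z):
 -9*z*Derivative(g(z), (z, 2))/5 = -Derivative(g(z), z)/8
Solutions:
 g(z) = C1 + C2*z^(77/72)


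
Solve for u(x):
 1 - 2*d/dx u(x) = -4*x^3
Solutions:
 u(x) = C1 + x^4/2 + x/2


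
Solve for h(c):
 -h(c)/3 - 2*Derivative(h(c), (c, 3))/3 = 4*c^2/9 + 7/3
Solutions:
 h(c) = C3*exp(-2^(2/3)*c/2) - 4*c^2/3 + (C1*sin(2^(2/3)*sqrt(3)*c/4) + C2*cos(2^(2/3)*sqrt(3)*c/4))*exp(2^(2/3)*c/4) - 7


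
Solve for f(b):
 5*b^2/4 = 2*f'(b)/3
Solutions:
 f(b) = C1 + 5*b^3/8


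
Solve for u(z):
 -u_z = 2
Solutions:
 u(z) = C1 - 2*z


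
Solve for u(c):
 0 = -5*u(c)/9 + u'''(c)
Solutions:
 u(c) = C3*exp(15^(1/3)*c/3) + (C1*sin(3^(5/6)*5^(1/3)*c/6) + C2*cos(3^(5/6)*5^(1/3)*c/6))*exp(-15^(1/3)*c/6)


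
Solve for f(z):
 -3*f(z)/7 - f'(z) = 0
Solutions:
 f(z) = C1*exp(-3*z/7)


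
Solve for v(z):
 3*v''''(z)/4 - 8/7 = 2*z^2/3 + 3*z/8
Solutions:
 v(z) = C1 + C2*z + C3*z^2 + C4*z^3 + z^6/405 + z^5/240 + 4*z^4/63


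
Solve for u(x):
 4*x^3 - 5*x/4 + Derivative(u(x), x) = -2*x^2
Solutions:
 u(x) = C1 - x^4 - 2*x^3/3 + 5*x^2/8


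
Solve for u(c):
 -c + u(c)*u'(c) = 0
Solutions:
 u(c) = -sqrt(C1 + c^2)
 u(c) = sqrt(C1 + c^2)


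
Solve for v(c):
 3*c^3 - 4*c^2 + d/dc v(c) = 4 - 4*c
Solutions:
 v(c) = C1 - 3*c^4/4 + 4*c^3/3 - 2*c^2 + 4*c


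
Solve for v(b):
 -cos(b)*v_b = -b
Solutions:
 v(b) = C1 + Integral(b/cos(b), b)


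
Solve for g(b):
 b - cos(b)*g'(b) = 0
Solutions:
 g(b) = C1 + Integral(b/cos(b), b)


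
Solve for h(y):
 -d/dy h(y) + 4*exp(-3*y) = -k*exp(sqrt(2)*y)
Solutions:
 h(y) = C1 + sqrt(2)*k*exp(sqrt(2)*y)/2 - 4*exp(-3*y)/3


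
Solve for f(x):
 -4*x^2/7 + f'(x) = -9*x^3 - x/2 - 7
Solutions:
 f(x) = C1 - 9*x^4/4 + 4*x^3/21 - x^2/4 - 7*x


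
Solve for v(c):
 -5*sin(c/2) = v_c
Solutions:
 v(c) = C1 + 10*cos(c/2)


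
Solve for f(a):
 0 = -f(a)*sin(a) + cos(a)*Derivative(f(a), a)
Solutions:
 f(a) = C1/cos(a)


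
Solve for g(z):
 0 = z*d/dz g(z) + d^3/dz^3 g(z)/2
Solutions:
 g(z) = C1 + Integral(C2*airyai(-2^(1/3)*z) + C3*airybi(-2^(1/3)*z), z)


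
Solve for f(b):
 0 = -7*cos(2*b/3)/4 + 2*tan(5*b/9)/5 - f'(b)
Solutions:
 f(b) = C1 - 18*log(cos(5*b/9))/25 - 21*sin(2*b/3)/8


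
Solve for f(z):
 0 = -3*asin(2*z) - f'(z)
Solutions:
 f(z) = C1 - 3*z*asin(2*z) - 3*sqrt(1 - 4*z^2)/2


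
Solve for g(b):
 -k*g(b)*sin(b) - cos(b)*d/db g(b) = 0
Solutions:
 g(b) = C1*exp(k*log(cos(b)))


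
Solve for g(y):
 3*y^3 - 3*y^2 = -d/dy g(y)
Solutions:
 g(y) = C1 - 3*y^4/4 + y^3


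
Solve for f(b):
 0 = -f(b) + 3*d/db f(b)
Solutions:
 f(b) = C1*exp(b/3)


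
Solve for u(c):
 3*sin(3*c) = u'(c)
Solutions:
 u(c) = C1 - cos(3*c)


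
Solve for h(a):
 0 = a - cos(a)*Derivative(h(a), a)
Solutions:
 h(a) = C1 + Integral(a/cos(a), a)


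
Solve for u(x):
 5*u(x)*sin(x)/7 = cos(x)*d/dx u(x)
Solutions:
 u(x) = C1/cos(x)^(5/7)


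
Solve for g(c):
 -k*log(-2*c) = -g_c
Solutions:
 g(c) = C1 + c*k*log(-c) + c*k*(-1 + log(2))


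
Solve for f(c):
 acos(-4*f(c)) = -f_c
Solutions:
 Integral(1/acos(-4*_y), (_y, f(c))) = C1 - c


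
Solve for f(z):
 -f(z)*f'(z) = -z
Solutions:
 f(z) = -sqrt(C1 + z^2)
 f(z) = sqrt(C1 + z^2)


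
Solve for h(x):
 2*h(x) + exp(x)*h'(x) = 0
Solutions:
 h(x) = C1*exp(2*exp(-x))


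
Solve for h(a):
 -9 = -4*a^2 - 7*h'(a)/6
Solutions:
 h(a) = C1 - 8*a^3/7 + 54*a/7


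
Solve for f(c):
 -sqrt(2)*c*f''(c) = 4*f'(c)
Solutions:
 f(c) = C1 + C2*c^(1 - 2*sqrt(2))


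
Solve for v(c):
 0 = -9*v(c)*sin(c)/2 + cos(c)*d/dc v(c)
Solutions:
 v(c) = C1/cos(c)^(9/2)


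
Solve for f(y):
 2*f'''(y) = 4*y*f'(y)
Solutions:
 f(y) = C1 + Integral(C2*airyai(2^(1/3)*y) + C3*airybi(2^(1/3)*y), y)


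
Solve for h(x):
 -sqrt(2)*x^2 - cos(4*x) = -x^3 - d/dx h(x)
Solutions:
 h(x) = C1 - x^4/4 + sqrt(2)*x^3/3 + sin(4*x)/4


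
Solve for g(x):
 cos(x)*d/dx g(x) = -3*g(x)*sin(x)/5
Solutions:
 g(x) = C1*cos(x)^(3/5)


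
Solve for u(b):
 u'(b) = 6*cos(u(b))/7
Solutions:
 -6*b/7 - log(sin(u(b)) - 1)/2 + log(sin(u(b)) + 1)/2 = C1


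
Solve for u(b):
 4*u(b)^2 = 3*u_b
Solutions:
 u(b) = -3/(C1 + 4*b)


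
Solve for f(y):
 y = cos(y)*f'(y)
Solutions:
 f(y) = C1 + Integral(y/cos(y), y)


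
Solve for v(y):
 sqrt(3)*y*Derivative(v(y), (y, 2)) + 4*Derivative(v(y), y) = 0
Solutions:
 v(y) = C1 + C2*y^(1 - 4*sqrt(3)/3)


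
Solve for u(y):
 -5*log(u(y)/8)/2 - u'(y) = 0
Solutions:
 -2*Integral(1/(-log(_y) + 3*log(2)), (_y, u(y)))/5 = C1 - y


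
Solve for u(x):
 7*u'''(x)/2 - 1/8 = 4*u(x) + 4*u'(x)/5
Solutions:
 u(x) = C1*exp(-x*(4*22050^(1/3)/(sqrt(2477265) + 1575)^(1/3) + 420^(1/3)*(sqrt(2477265) + 1575)^(1/3))/210)*sin(3^(1/6)*x*(-140^(1/3)*3^(2/3)*(sqrt(2477265) + 1575)^(1/3) + 12*2450^(1/3)/(sqrt(2477265) + 1575)^(1/3))/210) + C2*exp(-x*(4*22050^(1/3)/(sqrt(2477265) + 1575)^(1/3) + 420^(1/3)*(sqrt(2477265) + 1575)^(1/3))/210)*cos(3^(1/6)*x*(-140^(1/3)*3^(2/3)*(sqrt(2477265) + 1575)^(1/3) + 12*2450^(1/3)/(sqrt(2477265) + 1575)^(1/3))/210) + C3*exp(x*(4*22050^(1/3)/(sqrt(2477265) + 1575)^(1/3) + 420^(1/3)*(sqrt(2477265) + 1575)^(1/3))/105) - 1/32


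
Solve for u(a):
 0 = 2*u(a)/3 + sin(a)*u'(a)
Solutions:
 u(a) = C1*(cos(a) + 1)^(1/3)/(cos(a) - 1)^(1/3)


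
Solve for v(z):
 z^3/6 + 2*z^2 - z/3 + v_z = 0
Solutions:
 v(z) = C1 - z^4/24 - 2*z^3/3 + z^2/6


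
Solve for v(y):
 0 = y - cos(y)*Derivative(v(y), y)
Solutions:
 v(y) = C1 + Integral(y/cos(y), y)


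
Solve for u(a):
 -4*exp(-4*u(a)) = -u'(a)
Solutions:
 u(a) = log(-I*(C1 + 16*a)^(1/4))
 u(a) = log(I*(C1 + 16*a)^(1/4))
 u(a) = log(-(C1 + 16*a)^(1/4))
 u(a) = log(C1 + 16*a)/4


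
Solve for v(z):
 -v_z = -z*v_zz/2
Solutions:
 v(z) = C1 + C2*z^3


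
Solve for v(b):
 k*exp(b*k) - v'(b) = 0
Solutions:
 v(b) = C1 + exp(b*k)


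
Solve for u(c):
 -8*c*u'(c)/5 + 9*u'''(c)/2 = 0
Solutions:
 u(c) = C1 + Integral(C2*airyai(2*150^(1/3)*c/15) + C3*airybi(2*150^(1/3)*c/15), c)


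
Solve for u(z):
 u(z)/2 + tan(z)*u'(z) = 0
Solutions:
 u(z) = C1/sqrt(sin(z))


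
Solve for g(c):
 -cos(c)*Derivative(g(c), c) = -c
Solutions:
 g(c) = C1 + Integral(c/cos(c), c)


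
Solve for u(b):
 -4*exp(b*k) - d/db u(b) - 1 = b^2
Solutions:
 u(b) = C1 - b^3/3 - b - 4*exp(b*k)/k


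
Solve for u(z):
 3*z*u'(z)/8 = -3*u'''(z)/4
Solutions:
 u(z) = C1 + Integral(C2*airyai(-2^(2/3)*z/2) + C3*airybi(-2^(2/3)*z/2), z)


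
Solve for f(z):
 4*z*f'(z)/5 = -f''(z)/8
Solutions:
 f(z) = C1 + C2*erf(4*sqrt(5)*z/5)


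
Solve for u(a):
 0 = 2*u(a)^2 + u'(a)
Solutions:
 u(a) = 1/(C1 + 2*a)


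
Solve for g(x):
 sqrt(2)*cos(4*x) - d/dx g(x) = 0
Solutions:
 g(x) = C1 + sqrt(2)*sin(4*x)/4


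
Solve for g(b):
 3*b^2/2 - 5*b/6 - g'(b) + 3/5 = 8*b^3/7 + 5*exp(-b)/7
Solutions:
 g(b) = C1 - 2*b^4/7 + b^3/2 - 5*b^2/12 + 3*b/5 + 5*exp(-b)/7


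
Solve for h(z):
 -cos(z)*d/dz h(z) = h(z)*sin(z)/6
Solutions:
 h(z) = C1*cos(z)^(1/6)


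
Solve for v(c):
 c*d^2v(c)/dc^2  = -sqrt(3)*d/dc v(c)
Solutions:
 v(c) = C1 + C2*c^(1 - sqrt(3))


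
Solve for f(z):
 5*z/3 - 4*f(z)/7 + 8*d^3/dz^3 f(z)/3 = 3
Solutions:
 f(z) = C3*exp(14^(2/3)*3^(1/3)*z/14) + 35*z/12 + (C1*sin(14^(2/3)*3^(5/6)*z/28) + C2*cos(14^(2/3)*3^(5/6)*z/28))*exp(-14^(2/3)*3^(1/3)*z/28) - 21/4


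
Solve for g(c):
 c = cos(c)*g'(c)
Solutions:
 g(c) = C1 + Integral(c/cos(c), c)


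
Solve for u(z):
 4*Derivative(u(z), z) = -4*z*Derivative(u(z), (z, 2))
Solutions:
 u(z) = C1 + C2*log(z)


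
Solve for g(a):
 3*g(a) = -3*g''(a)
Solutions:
 g(a) = C1*sin(a) + C2*cos(a)


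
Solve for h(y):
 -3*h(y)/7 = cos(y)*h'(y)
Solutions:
 h(y) = C1*(sin(y) - 1)^(3/14)/(sin(y) + 1)^(3/14)


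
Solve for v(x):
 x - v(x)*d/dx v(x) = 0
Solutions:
 v(x) = -sqrt(C1 + x^2)
 v(x) = sqrt(C1 + x^2)


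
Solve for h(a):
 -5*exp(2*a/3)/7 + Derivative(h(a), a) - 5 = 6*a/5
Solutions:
 h(a) = C1 + 3*a^2/5 + 5*a + 15*exp(2*a/3)/14


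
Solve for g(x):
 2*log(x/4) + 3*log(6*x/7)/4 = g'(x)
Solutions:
 g(x) = C1 + 11*x*log(x)/4 - x*log(112) - 11*x/4 + x*log(7)/4 + 3*x*log(6)/4


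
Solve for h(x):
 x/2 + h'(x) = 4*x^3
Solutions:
 h(x) = C1 + x^4 - x^2/4


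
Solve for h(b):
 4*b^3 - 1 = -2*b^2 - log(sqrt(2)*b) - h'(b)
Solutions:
 h(b) = C1 - b^4 - 2*b^3/3 - b*log(b) - b*log(2)/2 + 2*b


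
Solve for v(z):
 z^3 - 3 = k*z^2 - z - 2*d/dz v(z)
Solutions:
 v(z) = C1 + k*z^3/6 - z^4/8 - z^2/4 + 3*z/2


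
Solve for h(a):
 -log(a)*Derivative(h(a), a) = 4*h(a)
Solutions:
 h(a) = C1*exp(-4*li(a))


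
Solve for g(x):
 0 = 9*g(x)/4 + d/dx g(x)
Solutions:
 g(x) = C1*exp(-9*x/4)


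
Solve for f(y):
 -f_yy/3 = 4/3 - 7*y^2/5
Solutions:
 f(y) = C1 + C2*y + 7*y^4/20 - 2*y^2


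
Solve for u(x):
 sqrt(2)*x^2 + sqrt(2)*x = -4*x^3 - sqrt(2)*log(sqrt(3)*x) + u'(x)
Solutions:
 u(x) = C1 + x^4 + sqrt(2)*x^3/3 + sqrt(2)*x^2/2 + sqrt(2)*x*log(x) - sqrt(2)*x + sqrt(2)*x*log(3)/2


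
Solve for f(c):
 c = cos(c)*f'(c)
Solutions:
 f(c) = C1 + Integral(c/cos(c), c)


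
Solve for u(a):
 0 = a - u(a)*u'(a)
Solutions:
 u(a) = -sqrt(C1 + a^2)
 u(a) = sqrt(C1 + a^2)


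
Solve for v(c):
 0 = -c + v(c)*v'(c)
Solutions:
 v(c) = -sqrt(C1 + c^2)
 v(c) = sqrt(C1 + c^2)


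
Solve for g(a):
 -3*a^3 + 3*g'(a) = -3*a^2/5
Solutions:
 g(a) = C1 + a^4/4 - a^3/15


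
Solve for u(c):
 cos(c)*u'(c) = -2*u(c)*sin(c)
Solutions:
 u(c) = C1*cos(c)^2


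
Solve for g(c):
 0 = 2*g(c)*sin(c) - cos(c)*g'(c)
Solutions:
 g(c) = C1/cos(c)^2


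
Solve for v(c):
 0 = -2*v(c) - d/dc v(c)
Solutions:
 v(c) = C1*exp(-2*c)


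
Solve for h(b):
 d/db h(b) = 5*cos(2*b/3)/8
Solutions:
 h(b) = C1 + 15*sin(2*b/3)/16


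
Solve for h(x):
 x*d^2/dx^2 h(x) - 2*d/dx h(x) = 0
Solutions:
 h(x) = C1 + C2*x^3


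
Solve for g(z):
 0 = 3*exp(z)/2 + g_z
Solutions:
 g(z) = C1 - 3*exp(z)/2


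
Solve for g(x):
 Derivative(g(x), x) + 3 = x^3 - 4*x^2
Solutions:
 g(x) = C1 + x^4/4 - 4*x^3/3 - 3*x


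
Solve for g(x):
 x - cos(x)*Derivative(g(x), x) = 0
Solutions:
 g(x) = C1 + Integral(x/cos(x), x)


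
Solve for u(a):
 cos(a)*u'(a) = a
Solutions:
 u(a) = C1 + Integral(a/cos(a), a)


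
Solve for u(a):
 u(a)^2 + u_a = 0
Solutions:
 u(a) = 1/(C1 + a)


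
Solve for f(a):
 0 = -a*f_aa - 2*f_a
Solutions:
 f(a) = C1 + C2/a


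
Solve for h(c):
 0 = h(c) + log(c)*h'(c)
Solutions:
 h(c) = C1*exp(-li(c))


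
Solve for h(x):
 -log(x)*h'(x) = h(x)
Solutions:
 h(x) = C1*exp(-li(x))


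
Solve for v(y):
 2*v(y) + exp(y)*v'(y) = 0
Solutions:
 v(y) = C1*exp(2*exp(-y))


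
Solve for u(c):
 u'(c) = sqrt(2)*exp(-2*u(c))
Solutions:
 u(c) = log(-sqrt(C1 + 2*sqrt(2)*c))
 u(c) = log(C1 + 2*sqrt(2)*c)/2


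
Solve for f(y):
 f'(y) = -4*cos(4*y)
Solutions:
 f(y) = C1 - sin(4*y)


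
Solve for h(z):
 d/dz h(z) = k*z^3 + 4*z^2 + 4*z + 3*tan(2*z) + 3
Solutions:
 h(z) = C1 + k*z^4/4 + 4*z^3/3 + 2*z^2 + 3*z - 3*log(cos(2*z))/2


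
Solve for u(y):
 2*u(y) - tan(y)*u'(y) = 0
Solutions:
 u(y) = C1*sin(y)^2


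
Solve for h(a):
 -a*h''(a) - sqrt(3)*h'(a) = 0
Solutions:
 h(a) = C1 + C2*a^(1 - sqrt(3))


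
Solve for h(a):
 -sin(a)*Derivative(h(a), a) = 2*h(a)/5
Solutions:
 h(a) = C1*(cos(a) + 1)^(1/5)/(cos(a) - 1)^(1/5)


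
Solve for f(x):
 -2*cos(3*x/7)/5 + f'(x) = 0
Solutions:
 f(x) = C1 + 14*sin(3*x/7)/15


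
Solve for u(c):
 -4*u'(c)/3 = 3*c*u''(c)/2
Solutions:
 u(c) = C1 + C2*c^(1/9)


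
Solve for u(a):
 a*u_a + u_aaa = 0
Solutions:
 u(a) = C1 + Integral(C2*airyai(-a) + C3*airybi(-a), a)


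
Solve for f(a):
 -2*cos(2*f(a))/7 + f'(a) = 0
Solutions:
 -2*a/7 - log(sin(2*f(a)) - 1)/4 + log(sin(2*f(a)) + 1)/4 = C1


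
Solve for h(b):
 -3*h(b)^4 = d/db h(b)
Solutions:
 h(b) = (-3^(2/3) - 3*3^(1/6)*I)*(1/(C1 + 3*b))^(1/3)/6
 h(b) = (-3^(2/3) + 3*3^(1/6)*I)*(1/(C1 + 3*b))^(1/3)/6
 h(b) = (1/(C1 + 9*b))^(1/3)


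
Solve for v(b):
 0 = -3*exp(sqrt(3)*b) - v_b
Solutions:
 v(b) = C1 - sqrt(3)*exp(sqrt(3)*b)


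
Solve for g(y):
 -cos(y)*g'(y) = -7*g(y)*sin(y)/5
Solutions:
 g(y) = C1/cos(y)^(7/5)


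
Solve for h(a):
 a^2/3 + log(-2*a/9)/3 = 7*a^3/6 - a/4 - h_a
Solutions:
 h(a) = C1 + 7*a^4/24 - a^3/9 - a^2/8 - a*log(-a)/3 + a*(-log(2) + 1/3 + 2*log(6)/3)


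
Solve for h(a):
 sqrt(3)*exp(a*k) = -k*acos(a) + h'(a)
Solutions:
 h(a) = C1 + k*(a*acos(a) - sqrt(1 - a^2)) + sqrt(3)*Piecewise((exp(a*k)/k, Ne(k, 0)), (a, True))


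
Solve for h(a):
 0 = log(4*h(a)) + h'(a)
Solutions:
 Integral(1/(log(_y) + 2*log(2)), (_y, h(a))) = C1 - a


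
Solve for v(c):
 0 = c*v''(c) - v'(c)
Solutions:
 v(c) = C1 + C2*c^2


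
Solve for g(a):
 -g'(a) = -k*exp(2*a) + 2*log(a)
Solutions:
 g(a) = C1 - 2*a*log(a) + 2*a + k*exp(2*a)/2


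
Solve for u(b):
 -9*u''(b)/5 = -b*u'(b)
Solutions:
 u(b) = C1 + C2*erfi(sqrt(10)*b/6)


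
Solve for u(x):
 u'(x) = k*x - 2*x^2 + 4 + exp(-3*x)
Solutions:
 u(x) = C1 + k*x^2/2 - 2*x^3/3 + 4*x - exp(-3*x)/3


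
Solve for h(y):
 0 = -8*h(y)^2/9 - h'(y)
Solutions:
 h(y) = 9/(C1 + 8*y)


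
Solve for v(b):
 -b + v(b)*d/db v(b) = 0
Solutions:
 v(b) = -sqrt(C1 + b^2)
 v(b) = sqrt(C1 + b^2)


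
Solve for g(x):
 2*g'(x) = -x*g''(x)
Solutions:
 g(x) = C1 + C2/x


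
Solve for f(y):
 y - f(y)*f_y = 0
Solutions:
 f(y) = -sqrt(C1 + y^2)
 f(y) = sqrt(C1 + y^2)


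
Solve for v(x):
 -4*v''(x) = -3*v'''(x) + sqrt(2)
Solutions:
 v(x) = C1 + C2*x + C3*exp(4*x/3) - sqrt(2)*x^2/8


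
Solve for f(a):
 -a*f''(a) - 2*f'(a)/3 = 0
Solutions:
 f(a) = C1 + C2*a^(1/3)


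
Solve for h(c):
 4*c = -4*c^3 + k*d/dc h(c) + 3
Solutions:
 h(c) = C1 + c^4/k + 2*c^2/k - 3*c/k


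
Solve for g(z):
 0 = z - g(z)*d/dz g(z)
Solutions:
 g(z) = -sqrt(C1 + z^2)
 g(z) = sqrt(C1 + z^2)


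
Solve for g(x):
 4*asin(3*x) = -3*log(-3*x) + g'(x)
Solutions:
 g(x) = C1 + 3*x*log(-x) + 4*x*asin(3*x) - 3*x + 3*x*log(3) + 4*sqrt(1 - 9*x^2)/3


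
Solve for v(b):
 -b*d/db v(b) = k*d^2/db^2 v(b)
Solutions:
 v(b) = C1 + C2*sqrt(k)*erf(sqrt(2)*b*sqrt(1/k)/2)


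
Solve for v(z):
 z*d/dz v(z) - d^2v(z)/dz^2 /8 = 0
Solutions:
 v(z) = C1 + C2*erfi(2*z)


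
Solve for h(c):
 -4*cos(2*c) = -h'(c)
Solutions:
 h(c) = C1 + 2*sin(2*c)


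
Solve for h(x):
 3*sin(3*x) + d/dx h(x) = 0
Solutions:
 h(x) = C1 + cos(3*x)


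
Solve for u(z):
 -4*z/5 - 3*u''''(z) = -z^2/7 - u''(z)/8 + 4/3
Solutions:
 u(z) = C1 + C2*z + C3*exp(-sqrt(6)*z/12) + C4*exp(sqrt(6)*z/12) - 2*z^4/21 + 16*z^3/15 - 464*z^2/21


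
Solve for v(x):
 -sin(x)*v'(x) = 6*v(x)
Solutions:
 v(x) = C1*(cos(x)^3 + 3*cos(x)^2 + 3*cos(x) + 1)/(cos(x)^3 - 3*cos(x)^2 + 3*cos(x) - 1)


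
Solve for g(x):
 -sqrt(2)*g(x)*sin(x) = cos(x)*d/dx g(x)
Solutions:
 g(x) = C1*cos(x)^(sqrt(2))


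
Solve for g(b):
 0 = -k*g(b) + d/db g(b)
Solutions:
 g(b) = C1*exp(b*k)


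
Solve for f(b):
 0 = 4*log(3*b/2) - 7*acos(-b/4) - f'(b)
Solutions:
 f(b) = C1 + 4*b*log(b) - 7*b*acos(-b/4) - 4*b - 4*b*log(2) + 4*b*log(3) - 7*sqrt(16 - b^2)


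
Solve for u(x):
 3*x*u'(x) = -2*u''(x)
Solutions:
 u(x) = C1 + C2*erf(sqrt(3)*x/2)


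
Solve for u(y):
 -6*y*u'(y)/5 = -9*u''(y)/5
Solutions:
 u(y) = C1 + C2*erfi(sqrt(3)*y/3)


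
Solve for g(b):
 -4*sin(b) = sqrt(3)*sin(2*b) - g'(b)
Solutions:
 g(b) = C1 + sqrt(3)*sin(b)^2 - 4*cos(b)


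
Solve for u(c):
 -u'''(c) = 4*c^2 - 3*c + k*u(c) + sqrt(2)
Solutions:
 u(c) = C1*exp(c*(-k)^(1/3)) + C2*exp(c*(-k)^(1/3)*(-1 + sqrt(3)*I)/2) + C3*exp(-c*(-k)^(1/3)*(1 + sqrt(3)*I)/2) - 4*c^2/k + 3*c/k - sqrt(2)/k


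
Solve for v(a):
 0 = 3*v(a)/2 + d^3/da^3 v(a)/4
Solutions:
 v(a) = C3*exp(-6^(1/3)*a) + (C1*sin(2^(1/3)*3^(5/6)*a/2) + C2*cos(2^(1/3)*3^(5/6)*a/2))*exp(6^(1/3)*a/2)


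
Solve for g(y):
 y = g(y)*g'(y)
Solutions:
 g(y) = -sqrt(C1 + y^2)
 g(y) = sqrt(C1 + y^2)


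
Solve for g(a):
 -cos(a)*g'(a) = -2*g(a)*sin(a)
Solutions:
 g(a) = C1/cos(a)^2


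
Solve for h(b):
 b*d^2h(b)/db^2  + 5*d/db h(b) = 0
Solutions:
 h(b) = C1 + C2/b^4


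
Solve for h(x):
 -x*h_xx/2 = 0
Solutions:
 h(x) = C1 + C2*x


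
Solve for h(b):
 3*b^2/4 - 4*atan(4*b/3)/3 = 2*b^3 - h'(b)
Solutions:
 h(b) = C1 + b^4/2 - b^3/4 + 4*b*atan(4*b/3)/3 - log(16*b^2 + 9)/2


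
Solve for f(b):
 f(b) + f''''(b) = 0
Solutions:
 f(b) = (C1*sin(sqrt(2)*b/2) + C2*cos(sqrt(2)*b/2))*exp(-sqrt(2)*b/2) + (C3*sin(sqrt(2)*b/2) + C4*cos(sqrt(2)*b/2))*exp(sqrt(2)*b/2)


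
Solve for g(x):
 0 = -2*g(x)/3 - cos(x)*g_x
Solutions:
 g(x) = C1*(sin(x) - 1)^(1/3)/(sin(x) + 1)^(1/3)


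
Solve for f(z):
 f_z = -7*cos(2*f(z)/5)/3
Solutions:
 7*z/3 - 5*log(sin(2*f(z)/5) - 1)/4 + 5*log(sin(2*f(z)/5) + 1)/4 = C1


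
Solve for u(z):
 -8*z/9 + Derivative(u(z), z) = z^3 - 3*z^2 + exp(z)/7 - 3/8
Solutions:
 u(z) = C1 + z^4/4 - z^3 + 4*z^2/9 - 3*z/8 + exp(z)/7


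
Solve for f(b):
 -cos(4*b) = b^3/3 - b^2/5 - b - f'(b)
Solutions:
 f(b) = C1 + b^4/12 - b^3/15 - b^2/2 + sin(4*b)/4


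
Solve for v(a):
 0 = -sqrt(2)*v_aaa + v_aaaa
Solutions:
 v(a) = C1 + C2*a + C3*a^2 + C4*exp(sqrt(2)*a)


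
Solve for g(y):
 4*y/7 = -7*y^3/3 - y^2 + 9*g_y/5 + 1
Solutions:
 g(y) = C1 + 35*y^4/108 + 5*y^3/27 + 10*y^2/63 - 5*y/9


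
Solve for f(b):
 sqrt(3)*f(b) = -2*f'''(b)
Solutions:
 f(b) = C3*exp(-2^(2/3)*3^(1/6)*b/2) + (C1*sin(6^(2/3)*b/4) + C2*cos(6^(2/3)*b/4))*exp(2^(2/3)*3^(1/6)*b/4)


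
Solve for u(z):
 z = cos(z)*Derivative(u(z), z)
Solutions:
 u(z) = C1 + Integral(z/cos(z), z)


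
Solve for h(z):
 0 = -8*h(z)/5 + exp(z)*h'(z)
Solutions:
 h(z) = C1*exp(-8*exp(-z)/5)


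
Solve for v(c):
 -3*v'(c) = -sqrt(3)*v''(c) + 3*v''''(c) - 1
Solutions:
 v(c) = C1 + C2*exp(2^(1/3)*c*(2*sqrt(3)/(sqrt(3)*sqrt(243 - 4*sqrt(3)) + 27)^(1/3) + 2^(1/3)*(sqrt(3)*sqrt(243 - 4*sqrt(3)) + 27)^(1/3))/12)*sin(2^(1/3)*c*(-2^(1/3)*sqrt(3)*(sqrt(3)*sqrt(243 - 4*sqrt(3)) + 27)^(1/3) + 6/(sqrt(3)*sqrt(243 - 4*sqrt(3)) + 27)^(1/3))/12) + C3*exp(2^(1/3)*c*(2*sqrt(3)/(sqrt(3)*sqrt(243 - 4*sqrt(3)) + 27)^(1/3) + 2^(1/3)*(sqrt(3)*sqrt(243 - 4*sqrt(3)) + 27)^(1/3))/12)*cos(2^(1/3)*c*(-2^(1/3)*sqrt(3)*(sqrt(3)*sqrt(243 - 4*sqrt(3)) + 27)^(1/3) + 6/(sqrt(3)*sqrt(243 - 4*sqrt(3)) + 27)^(1/3))/12) + C4*exp(-2^(1/3)*c*(2*sqrt(3)/(sqrt(3)*sqrt(243 - 4*sqrt(3)) + 27)^(1/3) + 2^(1/3)*(sqrt(3)*sqrt(243 - 4*sqrt(3)) + 27)^(1/3))/6) + c/3
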